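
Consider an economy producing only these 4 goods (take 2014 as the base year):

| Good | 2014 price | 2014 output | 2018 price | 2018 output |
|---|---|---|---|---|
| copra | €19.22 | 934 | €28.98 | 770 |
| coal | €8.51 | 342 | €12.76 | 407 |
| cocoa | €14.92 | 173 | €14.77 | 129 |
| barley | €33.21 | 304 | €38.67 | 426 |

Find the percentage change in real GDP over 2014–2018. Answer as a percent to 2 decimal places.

2.37%

Real GDP 2014 = Nominal GDP 2014 = 19.22·934 + 8.51·342 + 14.92·173 + 33.21·304 = 33538.90.
Real GDP 2018 (at 2014 prices) = 19.22·770 + 8.51·407 + 14.92·129 + 33.21·426 = 34335.11.
Real growth = 34335.11/33538.90 − 1 = 0.0237.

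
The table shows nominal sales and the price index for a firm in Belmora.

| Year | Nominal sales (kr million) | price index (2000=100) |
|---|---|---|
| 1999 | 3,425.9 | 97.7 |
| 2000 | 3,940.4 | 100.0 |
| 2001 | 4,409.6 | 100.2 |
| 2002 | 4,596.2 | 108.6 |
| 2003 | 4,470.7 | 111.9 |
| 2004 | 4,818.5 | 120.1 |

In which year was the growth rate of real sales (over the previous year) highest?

2000

2000: real = 3940.4/1.000 = 3940.40; growth vs 1999 (3506.55) = 12.37%.
2001: real = 4409.6/1.002 = 4400.80; growth vs 2000 (3940.40) = 11.68%.
2002: real = 4596.2/1.086 = 4232.23; growth vs 2001 (4400.80) = -3.83%.
2003: real = 4470.7/1.119 = 3995.26; growth vs 2002 (4232.23) = -5.60%.
2004: real = 4818.5/1.201 = 4012.07; growth vs 2003 (3995.26) = 0.42%.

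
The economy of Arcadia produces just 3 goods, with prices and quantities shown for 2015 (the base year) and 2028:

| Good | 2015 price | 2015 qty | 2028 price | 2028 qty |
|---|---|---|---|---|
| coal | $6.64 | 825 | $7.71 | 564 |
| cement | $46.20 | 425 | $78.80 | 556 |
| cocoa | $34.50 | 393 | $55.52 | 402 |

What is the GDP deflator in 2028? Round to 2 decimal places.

Nominal GDP 2028 = 7.71·564 + 78.80·556 + 55.52·402 = 70480.28.
Real GDP 2028 (at 2015 prices) = 6.64·564 + 46.20·556 + 34.50·402 = 43301.16.
Deflator = Nominal/Real × 100 = 70480.28/43301.16 × 100 = 162.768.

162.77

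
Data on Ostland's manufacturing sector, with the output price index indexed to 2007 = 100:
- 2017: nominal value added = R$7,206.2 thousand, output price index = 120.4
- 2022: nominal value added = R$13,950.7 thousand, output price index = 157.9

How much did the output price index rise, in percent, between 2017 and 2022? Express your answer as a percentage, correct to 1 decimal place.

Price-level change = 157.9 / 120.4 − 1 = 0.3115.

31.1%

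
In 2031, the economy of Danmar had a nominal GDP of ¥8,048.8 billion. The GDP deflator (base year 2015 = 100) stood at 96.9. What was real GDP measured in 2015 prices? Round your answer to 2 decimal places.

Real GDP = Nominal / (GDP deflator/100) = 8048.8 / 0.969 = 8306.30.

¥8,306.30 billion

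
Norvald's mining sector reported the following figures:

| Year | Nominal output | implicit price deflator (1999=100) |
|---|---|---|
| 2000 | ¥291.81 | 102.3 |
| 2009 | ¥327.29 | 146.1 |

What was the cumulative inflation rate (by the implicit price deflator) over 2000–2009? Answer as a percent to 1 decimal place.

Price-level change = 146.1 / 102.3 − 1 = 0.4282.

42.8%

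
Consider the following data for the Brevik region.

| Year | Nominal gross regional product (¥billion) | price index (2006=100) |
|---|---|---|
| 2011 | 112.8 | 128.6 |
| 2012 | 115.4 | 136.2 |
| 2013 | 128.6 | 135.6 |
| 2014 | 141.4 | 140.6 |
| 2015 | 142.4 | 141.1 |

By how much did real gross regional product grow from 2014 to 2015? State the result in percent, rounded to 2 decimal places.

Real gross regional product 2014 = 141.4/1.406 = 100.57.
Real gross regional product 2015 = 142.4/1.411 = 100.92.
Change = 100.92/100.57 − 1 = 0.0035.

0.35%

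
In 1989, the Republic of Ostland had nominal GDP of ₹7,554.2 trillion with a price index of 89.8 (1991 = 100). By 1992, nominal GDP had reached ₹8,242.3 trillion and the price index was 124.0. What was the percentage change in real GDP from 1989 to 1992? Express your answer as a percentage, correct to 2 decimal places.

-20.98%

Deflate each year: 1989 → 7554.2/0.898 = 8412.25; 1992 → 8242.3/1.240 = 6647.02.
So real GDP changed by 6647.02/8412.25 − 1 = -0.2098, i.e. -20.98%.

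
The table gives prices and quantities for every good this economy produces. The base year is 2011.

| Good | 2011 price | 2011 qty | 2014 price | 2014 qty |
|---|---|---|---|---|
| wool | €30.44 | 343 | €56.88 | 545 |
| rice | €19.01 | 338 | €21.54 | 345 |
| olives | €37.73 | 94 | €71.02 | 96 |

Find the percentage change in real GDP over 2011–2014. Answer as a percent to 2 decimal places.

31.14%

Real GDP 2011 = Nominal GDP 2011 = 30.44·343 + 19.01·338 + 37.73·94 = 20412.92.
Real GDP 2014 (at 2011 prices) = 30.44·545 + 19.01·345 + 37.73·96 = 26770.33.
Real growth = 26770.33/20412.92 − 1 = 0.3114.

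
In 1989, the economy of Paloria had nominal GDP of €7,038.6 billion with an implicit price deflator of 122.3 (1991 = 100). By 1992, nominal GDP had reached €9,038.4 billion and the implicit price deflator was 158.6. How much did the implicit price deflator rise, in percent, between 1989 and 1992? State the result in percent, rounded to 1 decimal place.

Price-level change = 158.6 / 122.3 − 1 = 0.2968.

29.7%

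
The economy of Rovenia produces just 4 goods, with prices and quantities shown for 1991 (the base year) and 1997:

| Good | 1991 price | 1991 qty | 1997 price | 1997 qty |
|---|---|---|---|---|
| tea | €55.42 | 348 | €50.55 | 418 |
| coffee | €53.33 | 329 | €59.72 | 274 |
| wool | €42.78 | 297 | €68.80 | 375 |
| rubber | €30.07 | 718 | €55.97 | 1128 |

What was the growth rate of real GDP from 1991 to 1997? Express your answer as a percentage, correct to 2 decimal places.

23.35%

Real GDP 1991 = Nominal GDP 1991 = 55.42·348 + 53.33·329 + 42.78·297 + 30.07·718 = 71127.65.
Real GDP 1997 (at 1991 prices) = 55.42·418 + 53.33·274 + 42.78·375 + 30.07·1128 = 87739.44.
Real growth = 87739.44/71127.65 − 1 = 0.2335.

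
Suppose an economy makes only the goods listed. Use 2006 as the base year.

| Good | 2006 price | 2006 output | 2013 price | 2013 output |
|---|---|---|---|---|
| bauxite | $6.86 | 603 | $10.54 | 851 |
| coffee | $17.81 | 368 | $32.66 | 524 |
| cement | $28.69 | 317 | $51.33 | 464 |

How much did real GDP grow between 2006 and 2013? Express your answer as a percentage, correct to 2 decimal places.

43.96%

Real GDP 2006 = Nominal GDP 2006 = 6.86·603 + 17.81·368 + 28.69·317 = 19785.39.
Real GDP 2013 (at 2006 prices) = 6.86·851 + 17.81·524 + 28.69·464 = 28482.46.
Real growth = 28482.46/19785.39 − 1 = 0.4396.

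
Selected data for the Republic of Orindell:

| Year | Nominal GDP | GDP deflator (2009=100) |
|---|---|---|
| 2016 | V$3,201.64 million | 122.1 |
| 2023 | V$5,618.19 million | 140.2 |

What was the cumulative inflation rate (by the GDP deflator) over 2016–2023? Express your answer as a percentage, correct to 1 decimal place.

Price-level change = 140.2 / 122.1 − 1 = 0.1482.

14.8%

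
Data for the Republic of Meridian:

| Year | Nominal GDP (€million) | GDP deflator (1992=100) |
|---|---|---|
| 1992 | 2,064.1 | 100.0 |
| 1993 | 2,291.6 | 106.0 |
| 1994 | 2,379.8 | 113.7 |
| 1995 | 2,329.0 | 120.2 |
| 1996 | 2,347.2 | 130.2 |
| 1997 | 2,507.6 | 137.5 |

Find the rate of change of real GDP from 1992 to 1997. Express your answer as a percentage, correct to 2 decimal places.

Real GDP 1992 = 2064.1/1.000 = 2064.10.
Real GDP 1997 = 2507.6/1.375 = 1823.71.
Change = 1823.71/2064.10 − 1 = -0.1165.

-11.65%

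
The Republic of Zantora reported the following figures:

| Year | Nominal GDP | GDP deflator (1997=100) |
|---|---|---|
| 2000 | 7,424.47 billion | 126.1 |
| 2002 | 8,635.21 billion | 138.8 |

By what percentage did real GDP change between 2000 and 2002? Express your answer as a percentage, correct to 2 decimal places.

Deflate each year: 2000 → 7424.47/1.261 = 5887.76; 2002 → 8635.21/1.388 = 6221.33.
So real GDP changed by 6221.33/5887.76 − 1 = 0.0567, i.e. 5.67%.

5.67%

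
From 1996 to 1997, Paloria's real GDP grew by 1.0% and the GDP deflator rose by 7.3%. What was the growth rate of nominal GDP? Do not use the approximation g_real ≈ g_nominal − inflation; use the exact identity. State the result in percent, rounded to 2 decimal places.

(1 + g_nom) = (1 + g_real)(1 + π) = 1.0100 × 1.0730 = 1.08373.

8.37%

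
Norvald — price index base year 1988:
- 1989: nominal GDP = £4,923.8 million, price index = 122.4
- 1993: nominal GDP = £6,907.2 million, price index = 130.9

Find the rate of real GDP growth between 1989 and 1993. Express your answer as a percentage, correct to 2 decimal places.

Real GDP 1989 = 4923.8 / 1.224 = 4022.71.
Real GDP 1993 = 6907.2 / 1.309 = 5276.70.
Real growth = 5276.70 / 4022.71 − 1 = 0.3117.

31.17%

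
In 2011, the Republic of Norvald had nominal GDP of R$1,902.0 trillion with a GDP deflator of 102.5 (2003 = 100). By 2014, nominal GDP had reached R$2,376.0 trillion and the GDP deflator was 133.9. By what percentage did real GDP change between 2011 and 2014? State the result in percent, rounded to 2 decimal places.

-4.37%

Deflate each year: 2011 → 1902.0/1.025 = 1855.61; 2014 → 2376.0/1.339 = 1774.46.
So real GDP changed by 1774.46/1855.61 − 1 = -0.0437, i.e. -4.37%.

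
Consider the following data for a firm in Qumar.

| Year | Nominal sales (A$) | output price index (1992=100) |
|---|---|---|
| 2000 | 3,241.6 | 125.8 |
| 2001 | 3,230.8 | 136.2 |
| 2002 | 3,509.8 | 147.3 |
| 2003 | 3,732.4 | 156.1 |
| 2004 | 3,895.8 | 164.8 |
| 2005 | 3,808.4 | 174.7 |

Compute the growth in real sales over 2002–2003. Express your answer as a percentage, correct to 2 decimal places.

0.35%

Real sales 2002 = 3509.8/1.473 = 2382.76.
Real sales 2003 = 3732.4/1.561 = 2391.03.
Change = 2391.03/2382.76 − 1 = 0.0035.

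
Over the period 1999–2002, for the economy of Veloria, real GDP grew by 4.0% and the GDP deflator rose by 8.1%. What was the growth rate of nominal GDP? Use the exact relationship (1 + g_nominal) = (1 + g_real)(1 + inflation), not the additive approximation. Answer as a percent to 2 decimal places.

(1 + g_nom) = (1 + g_real)(1 + π) = 1.0400 × 1.0810 = 1.12424.

12.42%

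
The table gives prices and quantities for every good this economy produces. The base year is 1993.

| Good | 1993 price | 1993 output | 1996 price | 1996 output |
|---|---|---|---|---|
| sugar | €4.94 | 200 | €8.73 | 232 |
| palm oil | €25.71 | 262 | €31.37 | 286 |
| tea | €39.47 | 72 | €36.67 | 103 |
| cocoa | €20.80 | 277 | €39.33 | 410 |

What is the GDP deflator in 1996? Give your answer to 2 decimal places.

Nominal GDP 1996 = 8.73·232 + 31.37·286 + 36.67·103 + 39.33·410 = 30899.49.
Real GDP 1996 (at 1993 prices) = 4.94·232 + 25.71·286 + 39.47·103 + 20.80·410 = 21092.55.
Deflator = Nominal/Real × 100 = 30899.49/21092.55 × 100 = 146.495.

146.49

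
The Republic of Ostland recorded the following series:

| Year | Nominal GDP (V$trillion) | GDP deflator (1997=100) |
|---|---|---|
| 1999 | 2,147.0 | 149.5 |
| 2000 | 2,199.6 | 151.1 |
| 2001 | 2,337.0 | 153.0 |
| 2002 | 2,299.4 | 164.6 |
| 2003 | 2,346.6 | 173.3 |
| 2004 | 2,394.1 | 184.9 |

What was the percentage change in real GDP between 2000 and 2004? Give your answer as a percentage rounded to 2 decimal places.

Real GDP 2000 = 2199.6/1.511 = 1455.72.
Real GDP 2004 = 2394.1/1.849 = 1294.81.
Change = 1294.81/1455.72 − 1 = -0.1105.

-11.05%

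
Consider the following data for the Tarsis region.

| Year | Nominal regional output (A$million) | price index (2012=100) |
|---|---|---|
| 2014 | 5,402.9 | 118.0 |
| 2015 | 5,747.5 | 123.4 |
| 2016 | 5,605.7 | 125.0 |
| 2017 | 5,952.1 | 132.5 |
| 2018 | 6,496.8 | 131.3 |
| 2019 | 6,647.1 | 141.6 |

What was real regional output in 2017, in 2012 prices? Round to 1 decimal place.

A$4,492.2 million

Real regional output 2017 = 5952.1 / 1.325 = 4492.15.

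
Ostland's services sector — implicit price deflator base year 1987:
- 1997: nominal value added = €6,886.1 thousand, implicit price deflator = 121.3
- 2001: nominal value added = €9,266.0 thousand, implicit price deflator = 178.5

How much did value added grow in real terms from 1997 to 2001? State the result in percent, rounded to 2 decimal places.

-8.56%

Deflate each year: 1997 → 6886.1/1.213 = 5676.92; 2001 → 9266.0/1.785 = 5191.04.
So real value added changed by 5191.04/5676.92 − 1 = -0.0856, i.e. -8.56%.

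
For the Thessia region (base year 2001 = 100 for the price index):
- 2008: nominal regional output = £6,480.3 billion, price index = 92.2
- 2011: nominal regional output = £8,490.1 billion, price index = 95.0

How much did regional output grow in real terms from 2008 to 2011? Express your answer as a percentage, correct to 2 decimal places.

27.15%

Deflate each year: 2008 → 6480.3/0.922 = 7028.52; 2011 → 8490.1/0.950 = 8936.95.
So real regional output changed by 8936.95/7028.52 − 1 = 0.2715, i.e. 27.15%.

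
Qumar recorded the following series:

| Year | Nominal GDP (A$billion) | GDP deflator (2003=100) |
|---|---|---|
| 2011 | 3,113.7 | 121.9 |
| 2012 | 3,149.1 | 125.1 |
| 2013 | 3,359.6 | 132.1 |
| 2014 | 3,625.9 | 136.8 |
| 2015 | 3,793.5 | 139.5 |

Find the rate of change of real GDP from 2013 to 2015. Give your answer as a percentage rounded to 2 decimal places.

Real GDP 2013 = 3359.6/1.321 = 2543.22.
Real GDP 2015 = 3793.5/1.395 = 2719.35.
Change = 2719.35/2543.22 − 1 = 0.0693.

6.93%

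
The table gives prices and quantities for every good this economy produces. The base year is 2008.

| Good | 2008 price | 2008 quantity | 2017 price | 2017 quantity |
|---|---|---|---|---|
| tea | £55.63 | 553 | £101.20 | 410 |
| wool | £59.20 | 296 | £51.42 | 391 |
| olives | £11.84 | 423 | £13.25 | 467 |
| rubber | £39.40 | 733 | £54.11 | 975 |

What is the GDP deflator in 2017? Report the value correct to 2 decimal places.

134.09

Nominal GDP 2017 = 101.20·410 + 51.42·391 + 13.25·467 + 54.11·975 = 120542.22.
Real GDP 2017 (at 2008 prices) = 55.63·410 + 59.20·391 + 11.84·467 + 39.40·975 = 89899.78.
Deflator = Nominal/Real × 100 = 120542.22/89899.78 × 100 = 134.085.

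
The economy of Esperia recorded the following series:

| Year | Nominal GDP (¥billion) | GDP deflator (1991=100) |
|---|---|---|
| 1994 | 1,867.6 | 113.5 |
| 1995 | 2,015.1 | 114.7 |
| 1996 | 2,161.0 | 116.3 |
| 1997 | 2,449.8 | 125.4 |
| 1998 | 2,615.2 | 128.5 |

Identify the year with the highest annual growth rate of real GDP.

1995: real = 2015.1/1.147 = 1756.84; growth vs 1994 (1645.46) = 6.77%.
1996: real = 2161.0/1.163 = 1858.13; growth vs 1995 (1756.84) = 5.77%.
1997: real = 2449.8/1.254 = 1953.59; growth vs 1996 (1858.13) = 5.14%.
1998: real = 2615.2/1.285 = 2035.18; growth vs 1997 (1953.59) = 4.18%.

1995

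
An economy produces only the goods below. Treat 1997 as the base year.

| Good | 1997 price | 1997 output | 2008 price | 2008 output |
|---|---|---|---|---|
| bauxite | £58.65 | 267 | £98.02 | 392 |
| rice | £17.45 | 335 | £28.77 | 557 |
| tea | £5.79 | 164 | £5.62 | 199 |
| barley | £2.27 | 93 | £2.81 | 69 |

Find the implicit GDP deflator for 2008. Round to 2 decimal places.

163.91

Nominal GDP 2008 = 98.02·392 + 28.77·557 + 5.62·199 + 2.81·69 = 55761.00.
Real GDP 2008 (at 1997 prices) = 58.65·392 + 17.45·557 + 5.79·199 + 2.27·69 = 34019.29.
Deflator = Nominal/Real × 100 = 55761.00/34019.29 × 100 = 163.910.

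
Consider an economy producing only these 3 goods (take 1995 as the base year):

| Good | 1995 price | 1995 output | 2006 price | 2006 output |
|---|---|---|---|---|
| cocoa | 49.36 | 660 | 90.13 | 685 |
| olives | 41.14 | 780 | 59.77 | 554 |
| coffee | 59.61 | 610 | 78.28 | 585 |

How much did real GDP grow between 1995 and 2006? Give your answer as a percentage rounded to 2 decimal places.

Real GDP 1995 = Nominal GDP 1995 = 49.36·660 + 41.14·780 + 59.61·610 = 101028.90.
Real GDP 2006 (at 1995 prices) = 49.36·685 + 41.14·554 + 59.61·585 = 91475.01.
Real growth = 91475.01/101028.90 − 1 = -0.0946.

-9.46%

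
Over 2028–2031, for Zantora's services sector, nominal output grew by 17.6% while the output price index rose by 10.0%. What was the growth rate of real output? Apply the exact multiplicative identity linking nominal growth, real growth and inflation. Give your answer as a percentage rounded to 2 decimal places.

(1 + g_nom) = (1 + g_real)(1 + π), so g_real = 1.1760 / 1.1000 − 1 = 0.06909.

6.91%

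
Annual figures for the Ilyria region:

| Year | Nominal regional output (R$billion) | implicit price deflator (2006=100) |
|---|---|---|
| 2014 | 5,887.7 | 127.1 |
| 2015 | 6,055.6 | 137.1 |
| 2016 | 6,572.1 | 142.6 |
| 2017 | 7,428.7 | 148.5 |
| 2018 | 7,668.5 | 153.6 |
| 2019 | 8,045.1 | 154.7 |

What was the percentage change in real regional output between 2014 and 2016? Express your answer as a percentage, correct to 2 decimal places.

-0.51%

Real regional output 2014 = 5887.7/1.271 = 4632.34.
Real regional output 2016 = 6572.1/1.426 = 4608.77.
Change = 4608.77/4632.34 − 1 = -0.0051.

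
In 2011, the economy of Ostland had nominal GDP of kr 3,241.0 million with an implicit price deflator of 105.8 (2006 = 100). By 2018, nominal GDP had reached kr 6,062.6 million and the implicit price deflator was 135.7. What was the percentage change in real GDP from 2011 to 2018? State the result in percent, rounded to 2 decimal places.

Real GDP 2011 = 3241.0 / 1.058 = 3063.33.
Real GDP 2018 = 6062.6 / 1.357 = 4467.65.
Real growth = 4467.65 / 3063.33 − 1 = 0.4584.

45.84%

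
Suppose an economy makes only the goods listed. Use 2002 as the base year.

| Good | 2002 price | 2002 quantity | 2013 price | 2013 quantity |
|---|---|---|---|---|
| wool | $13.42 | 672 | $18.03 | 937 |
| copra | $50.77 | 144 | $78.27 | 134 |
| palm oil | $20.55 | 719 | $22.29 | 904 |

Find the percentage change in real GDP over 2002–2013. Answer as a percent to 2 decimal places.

Real GDP 2002 = Nominal GDP 2002 = 13.42·672 + 50.77·144 + 20.55·719 = 31104.57.
Real GDP 2013 (at 2002 prices) = 13.42·937 + 50.77·134 + 20.55·904 = 37954.92.
Real growth = 37954.92/31104.57 − 1 = 0.2202.

22.02%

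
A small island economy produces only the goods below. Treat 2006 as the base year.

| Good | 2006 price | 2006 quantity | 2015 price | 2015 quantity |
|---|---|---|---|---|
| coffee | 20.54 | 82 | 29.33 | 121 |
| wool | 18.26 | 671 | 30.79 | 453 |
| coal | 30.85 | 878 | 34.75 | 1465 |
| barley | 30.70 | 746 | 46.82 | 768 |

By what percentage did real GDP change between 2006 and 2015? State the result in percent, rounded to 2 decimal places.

Real GDP 2006 = Nominal GDP 2006 = 20.54·82 + 18.26·671 + 30.85·878 + 30.70·746 = 63925.24.
Real GDP 2015 (at 2006 prices) = 20.54·121 + 18.26·453 + 30.85·1465 + 30.70·768 = 79529.97.
Real growth = 79529.97/63925.24 − 1 = 0.2441.

24.41%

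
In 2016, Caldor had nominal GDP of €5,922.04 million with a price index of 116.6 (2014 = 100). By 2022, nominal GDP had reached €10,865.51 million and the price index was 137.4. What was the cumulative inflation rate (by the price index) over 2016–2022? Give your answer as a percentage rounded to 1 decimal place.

17.8%

Price-level change = 137.4 / 116.6 − 1 = 0.1784.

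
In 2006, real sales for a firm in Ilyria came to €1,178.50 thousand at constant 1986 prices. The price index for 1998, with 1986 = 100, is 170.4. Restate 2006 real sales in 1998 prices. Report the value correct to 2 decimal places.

Real sales in 1998 prices = Real sales in 1986 prices × (P_1998/P_1986) = 1178.50 × 1.704 = 2008.16.

€2,008.16 thousand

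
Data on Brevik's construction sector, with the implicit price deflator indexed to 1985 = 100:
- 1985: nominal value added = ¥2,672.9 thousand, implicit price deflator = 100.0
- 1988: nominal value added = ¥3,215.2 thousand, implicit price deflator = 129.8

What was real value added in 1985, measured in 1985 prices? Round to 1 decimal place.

Real value added = Nominal / (implicit price deflator/100) = 2672.9 / 1.000 = 2672.90.

¥2,672.9 thousand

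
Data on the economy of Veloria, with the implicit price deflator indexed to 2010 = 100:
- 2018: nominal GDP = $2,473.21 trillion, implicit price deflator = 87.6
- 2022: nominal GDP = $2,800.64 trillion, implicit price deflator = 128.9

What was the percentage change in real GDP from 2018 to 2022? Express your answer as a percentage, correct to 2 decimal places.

Deflate each year: 2018 → 2473.21/0.876 = 2823.30; 2022 → 2800.64/1.289 = 2172.72.
So real GDP changed by 2172.72/2823.30 − 1 = -0.2304, i.e. -23.04%.

-23.04%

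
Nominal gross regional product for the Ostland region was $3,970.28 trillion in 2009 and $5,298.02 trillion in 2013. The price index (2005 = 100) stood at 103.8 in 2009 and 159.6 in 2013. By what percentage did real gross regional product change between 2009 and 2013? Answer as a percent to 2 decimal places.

-13.21%

Real gross regional product 2009 = 3970.28 / 1.038 = 3824.93.
Real gross regional product 2013 = 5298.02 / 1.596 = 3319.56.
Real growth = 3319.56 / 3824.93 − 1 = -0.1321.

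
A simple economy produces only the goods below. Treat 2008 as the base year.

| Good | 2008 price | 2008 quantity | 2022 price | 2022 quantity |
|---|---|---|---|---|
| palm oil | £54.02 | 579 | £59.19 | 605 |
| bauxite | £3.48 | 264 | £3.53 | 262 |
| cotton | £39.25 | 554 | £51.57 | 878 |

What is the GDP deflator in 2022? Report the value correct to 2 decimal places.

120.51

Nominal GDP 2022 = 59.19·605 + 3.53·262 + 51.57·878 = 82013.27.
Real GDP 2022 (at 2008 prices) = 54.02·605 + 3.48·262 + 39.25·878 = 68055.36.
Deflator = Nominal/Real × 100 = 82013.27/68055.36 × 100 = 120.510.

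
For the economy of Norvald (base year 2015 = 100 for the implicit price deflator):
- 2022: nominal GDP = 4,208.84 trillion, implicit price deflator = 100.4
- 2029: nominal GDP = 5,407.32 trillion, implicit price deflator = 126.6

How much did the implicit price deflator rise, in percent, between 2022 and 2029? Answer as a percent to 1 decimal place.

Price-level change = 126.6 / 100.4 − 1 = 0.2610.

26.1%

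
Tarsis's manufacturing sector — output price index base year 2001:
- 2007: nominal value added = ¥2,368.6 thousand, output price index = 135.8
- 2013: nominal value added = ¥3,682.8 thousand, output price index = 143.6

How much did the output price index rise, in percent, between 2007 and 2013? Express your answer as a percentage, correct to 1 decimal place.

Price-level change = 143.6 / 135.8 − 1 = 0.0574.

5.7%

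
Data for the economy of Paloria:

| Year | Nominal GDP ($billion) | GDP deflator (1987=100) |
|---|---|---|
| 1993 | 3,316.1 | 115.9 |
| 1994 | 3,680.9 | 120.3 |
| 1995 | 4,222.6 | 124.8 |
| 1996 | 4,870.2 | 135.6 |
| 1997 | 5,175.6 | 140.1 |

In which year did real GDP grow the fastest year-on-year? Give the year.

1995

1994: real = 3680.9/1.203 = 3059.77; growth vs 1993 (2861.17) = 6.94%.
1995: real = 4222.6/1.248 = 3383.49; growth vs 1994 (3059.77) = 10.58%.
1996: real = 4870.2/1.356 = 3591.59; growth vs 1995 (3383.49) = 6.15%.
1997: real = 5175.6/1.401 = 3694.22; growth vs 1996 (3591.59) = 2.86%.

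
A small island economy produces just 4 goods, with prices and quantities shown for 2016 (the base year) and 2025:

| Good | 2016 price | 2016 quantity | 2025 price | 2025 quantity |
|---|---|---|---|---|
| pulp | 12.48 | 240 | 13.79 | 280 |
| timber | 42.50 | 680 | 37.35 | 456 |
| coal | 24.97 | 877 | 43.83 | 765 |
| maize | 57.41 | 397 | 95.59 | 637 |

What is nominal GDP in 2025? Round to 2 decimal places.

115313.58

Nominal GDP 2025 = Σ (p_2025 × q_2025) = 13.79·280 + 37.35·456 + 43.83·765 + 95.59·637 = 115313.58.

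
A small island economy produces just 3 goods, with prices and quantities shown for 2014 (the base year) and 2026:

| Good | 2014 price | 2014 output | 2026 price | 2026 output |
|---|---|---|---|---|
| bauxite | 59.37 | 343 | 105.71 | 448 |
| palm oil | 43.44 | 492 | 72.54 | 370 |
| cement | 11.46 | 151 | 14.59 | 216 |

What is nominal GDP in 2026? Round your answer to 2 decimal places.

Nominal GDP 2026 = Σ (p_2026 × q_2026) = 105.71·448 + 72.54·370 + 14.59·216 = 77349.32.

77349.32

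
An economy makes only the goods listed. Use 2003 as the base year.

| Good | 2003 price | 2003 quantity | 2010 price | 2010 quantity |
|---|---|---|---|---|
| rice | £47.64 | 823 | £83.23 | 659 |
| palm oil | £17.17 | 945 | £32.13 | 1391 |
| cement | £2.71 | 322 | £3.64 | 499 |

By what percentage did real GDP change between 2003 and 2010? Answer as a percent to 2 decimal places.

0.58%

Real GDP 2003 = Nominal GDP 2003 = 47.64·823 + 17.17·945 + 2.71·322 = 56305.99.
Real GDP 2010 (at 2003 prices) = 47.64·659 + 17.17·1391 + 2.71·499 = 56630.52.
Real growth = 56630.52/56305.99 − 1 = 0.0058.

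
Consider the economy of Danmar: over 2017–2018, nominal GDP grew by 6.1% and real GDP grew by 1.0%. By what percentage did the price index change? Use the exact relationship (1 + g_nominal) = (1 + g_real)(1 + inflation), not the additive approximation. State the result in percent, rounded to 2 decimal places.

5.05%

(1 + g_nom) = (1 + g_real)(1 + π), so π = 1.0610 / 1.0100 − 1 = 0.05050.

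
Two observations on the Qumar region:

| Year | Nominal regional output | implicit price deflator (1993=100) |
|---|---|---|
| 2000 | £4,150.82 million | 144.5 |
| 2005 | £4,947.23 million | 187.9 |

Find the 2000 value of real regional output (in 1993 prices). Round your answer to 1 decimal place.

Real regional output = Nominal / (implicit price deflator/100) = 4150.82 / 1.445 = 2872.54.

£2,872.5 million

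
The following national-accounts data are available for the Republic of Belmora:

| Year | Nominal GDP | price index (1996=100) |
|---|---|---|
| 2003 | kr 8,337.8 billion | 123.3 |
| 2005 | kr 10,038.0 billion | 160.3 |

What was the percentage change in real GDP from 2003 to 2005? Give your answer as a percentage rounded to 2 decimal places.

Real GDP 2003 = 8337.8 / 1.233 = 6762.21.
Real GDP 2005 = 10038.0 / 1.603 = 6262.01.
Real growth = 6262.01 / 6762.21 − 1 = -0.0740.

-7.40%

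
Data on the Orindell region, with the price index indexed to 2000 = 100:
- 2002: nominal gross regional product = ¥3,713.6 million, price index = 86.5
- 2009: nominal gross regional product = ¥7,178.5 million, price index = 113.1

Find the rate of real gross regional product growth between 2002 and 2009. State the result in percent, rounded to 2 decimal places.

47.84%

Real gross regional product 2002 = 3713.6 / 0.865 = 4293.18.
Real gross regional product 2009 = 7178.5 / 1.131 = 6347.04.
Real growth = 6347.04 / 4293.18 − 1 = 0.4784.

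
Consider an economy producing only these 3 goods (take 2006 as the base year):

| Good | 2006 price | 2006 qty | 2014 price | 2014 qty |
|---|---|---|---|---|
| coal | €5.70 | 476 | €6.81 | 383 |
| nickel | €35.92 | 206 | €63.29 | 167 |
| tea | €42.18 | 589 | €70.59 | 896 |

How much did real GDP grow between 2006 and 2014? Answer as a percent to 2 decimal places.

31.52%

Real GDP 2006 = Nominal GDP 2006 = 5.70·476 + 35.92·206 + 42.18·589 = 34956.74.
Real GDP 2014 (at 2006 prices) = 5.70·383 + 35.92·167 + 42.18·896 = 45975.02.
Real growth = 45975.02/34956.74 − 1 = 0.3152.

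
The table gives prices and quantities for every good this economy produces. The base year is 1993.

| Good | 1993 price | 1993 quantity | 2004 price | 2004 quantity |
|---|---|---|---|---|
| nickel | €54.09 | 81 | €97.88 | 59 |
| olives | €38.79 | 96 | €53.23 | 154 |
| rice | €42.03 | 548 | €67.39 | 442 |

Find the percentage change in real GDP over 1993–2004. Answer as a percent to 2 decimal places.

Real GDP 1993 = Nominal GDP 1993 = 54.09·81 + 38.79·96 + 42.03·548 = 31137.57.
Real GDP 2004 (at 1993 prices) = 54.09·59 + 38.79·154 + 42.03·442 = 27742.23.
Real growth = 27742.23/31137.57 − 1 = -0.1090.

-10.90%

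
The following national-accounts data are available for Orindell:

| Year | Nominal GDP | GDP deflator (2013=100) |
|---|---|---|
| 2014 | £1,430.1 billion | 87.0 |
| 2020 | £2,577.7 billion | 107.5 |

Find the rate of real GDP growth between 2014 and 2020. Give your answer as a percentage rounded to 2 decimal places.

Real GDP 2014 = 1430.1 / 0.870 = 1643.79.
Real GDP 2020 = 2577.7 / 1.075 = 2397.86.
Real growth = 2397.86 / 1643.79 − 1 = 0.4587.

45.87%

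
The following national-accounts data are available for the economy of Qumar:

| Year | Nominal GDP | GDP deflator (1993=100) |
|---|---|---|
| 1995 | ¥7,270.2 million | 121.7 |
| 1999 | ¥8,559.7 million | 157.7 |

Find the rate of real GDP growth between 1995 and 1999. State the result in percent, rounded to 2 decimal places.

Deflate each year: 1995 → 7270.2/1.217 = 5973.87; 1999 → 8559.7/1.577 = 5427.84.
So real GDP changed by 5427.84/5973.87 − 1 = -0.0914, i.e. -9.14%.

-9.14%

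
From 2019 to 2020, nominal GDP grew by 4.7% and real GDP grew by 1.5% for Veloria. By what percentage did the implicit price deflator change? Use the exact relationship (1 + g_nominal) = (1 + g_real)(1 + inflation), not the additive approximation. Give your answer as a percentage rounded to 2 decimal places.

(1 + g_nom) = (1 + g_real)(1 + π), so π = 1.0470 / 1.0150 − 1 = 0.03153.

3.15%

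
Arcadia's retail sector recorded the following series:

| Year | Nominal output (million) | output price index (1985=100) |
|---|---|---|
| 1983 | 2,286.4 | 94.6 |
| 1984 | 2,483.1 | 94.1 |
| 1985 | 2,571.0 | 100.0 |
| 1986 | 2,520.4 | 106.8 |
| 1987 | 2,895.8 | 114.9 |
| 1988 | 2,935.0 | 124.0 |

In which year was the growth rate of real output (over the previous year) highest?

1984

1984: real = 2483.1/0.941 = 2638.79; growth vs 1983 (2416.91) = 9.18%.
1985: real = 2571.0/1.000 = 2571.00; growth vs 1984 (2638.79) = -2.57%.
1986: real = 2520.4/1.068 = 2359.93; growth vs 1985 (2571.00) = -8.21%.
1987: real = 2895.8/1.149 = 2520.28; growth vs 1986 (2359.93) = 6.79%.
1988: real = 2935.0/1.240 = 2366.94; growth vs 1987 (2520.28) = -6.08%.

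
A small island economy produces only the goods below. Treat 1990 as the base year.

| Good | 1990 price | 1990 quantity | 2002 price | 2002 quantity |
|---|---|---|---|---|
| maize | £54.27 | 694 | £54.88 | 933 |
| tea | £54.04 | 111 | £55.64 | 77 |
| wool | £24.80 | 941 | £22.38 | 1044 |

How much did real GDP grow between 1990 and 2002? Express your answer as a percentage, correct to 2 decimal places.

Real GDP 1990 = Nominal GDP 1990 = 54.27·694 + 54.04·111 + 24.80·941 = 66998.62.
Real GDP 2002 (at 1990 prices) = 54.27·933 + 54.04·77 + 24.80·1044 = 80686.19.
Real growth = 80686.19/66998.62 − 1 = 0.2043.

20.43%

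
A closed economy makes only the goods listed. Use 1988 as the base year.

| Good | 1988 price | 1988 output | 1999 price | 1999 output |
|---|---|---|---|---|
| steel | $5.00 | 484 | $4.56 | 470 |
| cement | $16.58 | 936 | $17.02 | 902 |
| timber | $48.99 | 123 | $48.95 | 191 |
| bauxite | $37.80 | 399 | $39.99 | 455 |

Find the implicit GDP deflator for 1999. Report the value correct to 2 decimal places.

102.69

Nominal GDP 1999 = 4.56·470 + 17.02·902 + 48.95·191 + 39.99·455 = 45040.14.
Real GDP 1999 (at 1988 prices) = 5.00·470 + 16.58·902 + 48.99·191 + 37.80·455 = 43861.25.
Deflator = Nominal/Real × 100 = 45040.14/43861.25 × 100 = 102.688.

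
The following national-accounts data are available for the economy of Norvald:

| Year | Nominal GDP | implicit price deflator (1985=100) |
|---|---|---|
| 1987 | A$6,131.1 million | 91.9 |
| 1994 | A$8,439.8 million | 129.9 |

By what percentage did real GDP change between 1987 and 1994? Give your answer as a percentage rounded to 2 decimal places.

-2.61%

Deflate each year: 1987 → 6131.1/0.919 = 6671.49; 1994 → 8439.8/1.299 = 6497.15.
So real GDP changed by 6497.15/6671.49 − 1 = -0.0261, i.e. -2.61%.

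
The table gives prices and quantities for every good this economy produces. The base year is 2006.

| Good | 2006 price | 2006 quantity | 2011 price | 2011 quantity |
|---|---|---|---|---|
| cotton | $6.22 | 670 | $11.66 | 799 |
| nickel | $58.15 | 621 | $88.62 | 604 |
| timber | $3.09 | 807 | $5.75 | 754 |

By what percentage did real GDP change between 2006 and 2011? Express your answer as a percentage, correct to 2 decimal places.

-0.82%

Real GDP 2006 = Nominal GDP 2006 = 6.22·670 + 58.15·621 + 3.09·807 = 42772.18.
Real GDP 2011 (at 2006 prices) = 6.22·799 + 58.15·604 + 3.09·754 = 42422.24.
Real growth = 42422.24/42772.18 − 1 = -0.0082.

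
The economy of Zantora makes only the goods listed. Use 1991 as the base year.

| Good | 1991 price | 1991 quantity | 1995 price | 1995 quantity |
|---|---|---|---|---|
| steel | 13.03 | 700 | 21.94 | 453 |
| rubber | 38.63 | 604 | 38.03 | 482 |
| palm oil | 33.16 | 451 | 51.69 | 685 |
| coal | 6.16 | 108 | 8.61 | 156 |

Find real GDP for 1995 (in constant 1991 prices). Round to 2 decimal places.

48197.81

Real GDP 1995 = Σ (p_1991 × q_1995) = 13.03·453 + 38.63·482 + 33.16·685 + 6.16·156 = 48197.81.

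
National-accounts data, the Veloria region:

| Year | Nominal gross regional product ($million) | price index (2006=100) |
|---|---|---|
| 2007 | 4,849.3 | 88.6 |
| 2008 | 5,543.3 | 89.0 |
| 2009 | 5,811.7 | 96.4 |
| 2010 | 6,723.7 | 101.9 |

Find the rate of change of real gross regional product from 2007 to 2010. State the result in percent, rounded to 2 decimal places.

20.56%

Real gross regional product 2007 = 4849.3/0.886 = 5473.25.
Real gross regional product 2010 = 6723.7/1.019 = 6598.33.
Change = 6598.33/5473.25 − 1 = 0.2056.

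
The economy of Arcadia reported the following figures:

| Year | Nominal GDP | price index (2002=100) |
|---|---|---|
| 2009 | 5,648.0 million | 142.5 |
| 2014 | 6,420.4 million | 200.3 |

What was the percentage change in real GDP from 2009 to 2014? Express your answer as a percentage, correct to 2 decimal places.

Real GDP 2009 = 5648.0 / 1.425 = 3963.51.
Real GDP 2014 = 6420.4 / 2.003 = 3205.39.
Real growth = 3205.39 / 3963.51 − 1 = -0.1913.

-19.13%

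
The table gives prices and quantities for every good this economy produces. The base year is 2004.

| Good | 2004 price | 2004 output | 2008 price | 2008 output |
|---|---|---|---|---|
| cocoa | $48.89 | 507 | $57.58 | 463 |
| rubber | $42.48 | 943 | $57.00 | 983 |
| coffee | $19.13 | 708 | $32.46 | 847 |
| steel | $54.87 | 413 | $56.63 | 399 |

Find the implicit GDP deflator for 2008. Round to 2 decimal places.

129.55

Nominal GDP 2008 = 57.58·463 + 57.00·983 + 32.46·847 + 56.63·399 = 132779.53.
Real GDP 2008 (at 2004 prices) = 48.89·463 + 42.48·983 + 19.13·847 + 54.87·399 = 102490.15.
Deflator = Nominal/Real × 100 = 132779.53/102490.15 × 100 = 129.553.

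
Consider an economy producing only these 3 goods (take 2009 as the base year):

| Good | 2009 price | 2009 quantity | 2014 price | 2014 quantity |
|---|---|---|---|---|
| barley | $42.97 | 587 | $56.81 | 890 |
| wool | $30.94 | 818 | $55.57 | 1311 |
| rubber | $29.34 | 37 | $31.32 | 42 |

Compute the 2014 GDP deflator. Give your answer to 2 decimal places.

Nominal GDP 2014 = 56.81·890 + 55.57·1311 + 31.32·42 = 124728.61.
Real GDP 2014 (at 2009 prices) = 42.97·890 + 30.94·1311 + 29.34·42 = 80037.92.
Deflator = Nominal/Real × 100 = 124728.61/80037.92 × 100 = 155.837.

155.84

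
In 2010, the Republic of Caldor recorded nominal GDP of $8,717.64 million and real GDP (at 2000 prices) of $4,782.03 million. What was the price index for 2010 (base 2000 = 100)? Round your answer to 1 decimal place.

182.3

price index = (Nominal / Real) × 100 = 8717.64 / 4782.03 × 100 = 182.30.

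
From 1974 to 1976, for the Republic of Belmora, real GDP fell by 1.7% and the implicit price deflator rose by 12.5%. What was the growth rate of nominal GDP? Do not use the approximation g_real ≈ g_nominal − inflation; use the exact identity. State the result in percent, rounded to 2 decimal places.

(1 + g_nom) = (1 + g_real)(1 + π) = 0.9830 × 1.1250 = 1.10588.

10.59%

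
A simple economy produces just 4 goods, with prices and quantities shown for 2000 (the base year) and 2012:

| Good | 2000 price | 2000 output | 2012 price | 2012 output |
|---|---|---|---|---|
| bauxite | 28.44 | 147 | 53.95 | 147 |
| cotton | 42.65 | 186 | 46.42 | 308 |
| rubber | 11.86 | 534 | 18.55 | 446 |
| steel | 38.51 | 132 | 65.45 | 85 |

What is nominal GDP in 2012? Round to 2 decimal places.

Nominal GDP 2012 = Σ (p_2012 × q_2012) = 53.95·147 + 46.42·308 + 18.55·446 + 65.45·85 = 36064.56.

36064.56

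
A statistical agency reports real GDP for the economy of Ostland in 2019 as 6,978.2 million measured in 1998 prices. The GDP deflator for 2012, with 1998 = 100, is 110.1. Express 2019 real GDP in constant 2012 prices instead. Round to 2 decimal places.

Real GDP in 2012 prices = Real GDP in 1998 prices × (P_2012/P_1998) = 6978.2 × 1.101 = 7683.00.

7,683.00 million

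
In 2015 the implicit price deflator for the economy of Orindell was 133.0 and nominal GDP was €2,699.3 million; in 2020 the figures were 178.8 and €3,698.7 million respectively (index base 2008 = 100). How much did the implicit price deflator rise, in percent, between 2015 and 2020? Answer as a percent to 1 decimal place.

Price-level change = 178.8 / 133.0 − 1 = 0.3444.

34.4%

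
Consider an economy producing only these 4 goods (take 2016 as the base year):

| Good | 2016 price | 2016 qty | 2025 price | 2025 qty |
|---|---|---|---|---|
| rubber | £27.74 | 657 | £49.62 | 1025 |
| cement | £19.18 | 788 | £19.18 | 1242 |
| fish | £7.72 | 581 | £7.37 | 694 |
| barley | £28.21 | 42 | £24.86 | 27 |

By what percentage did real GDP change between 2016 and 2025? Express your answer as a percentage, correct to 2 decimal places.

49.64%

Real GDP 2016 = Nominal GDP 2016 = 27.74·657 + 19.18·788 + 7.72·581 + 28.21·42 = 39009.16.
Real GDP 2025 (at 2016 prices) = 27.74·1025 + 19.18·1242 + 7.72·694 + 28.21·27 = 58374.41.
Real growth = 58374.41/39009.16 − 1 = 0.4964.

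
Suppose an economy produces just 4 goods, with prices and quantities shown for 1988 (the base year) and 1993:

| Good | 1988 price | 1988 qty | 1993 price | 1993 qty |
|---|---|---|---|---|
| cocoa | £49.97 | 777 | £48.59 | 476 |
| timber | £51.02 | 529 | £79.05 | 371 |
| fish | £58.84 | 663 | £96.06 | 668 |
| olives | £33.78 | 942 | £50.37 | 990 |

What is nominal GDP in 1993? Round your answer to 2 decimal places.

£166490.77

Nominal GDP 1993 = Σ (p_1993 × q_1993) = 48.59·476 + 79.05·371 + 96.06·668 + 50.37·990 = 166490.77.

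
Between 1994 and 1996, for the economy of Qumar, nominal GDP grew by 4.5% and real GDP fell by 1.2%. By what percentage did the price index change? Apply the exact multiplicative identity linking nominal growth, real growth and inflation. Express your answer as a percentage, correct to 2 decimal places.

(1 + g_nom) = (1 + g_real)(1 + π), so π = 1.0450 / 0.9880 − 1 = 0.05769.

5.77%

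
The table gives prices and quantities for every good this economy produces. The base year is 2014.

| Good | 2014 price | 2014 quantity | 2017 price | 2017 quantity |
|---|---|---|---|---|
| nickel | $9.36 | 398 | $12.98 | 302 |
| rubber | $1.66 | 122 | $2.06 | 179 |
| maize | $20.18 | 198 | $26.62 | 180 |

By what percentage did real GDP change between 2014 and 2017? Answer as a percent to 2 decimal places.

Real GDP 2014 = Nominal GDP 2014 = 9.36·398 + 1.66·122 + 20.18·198 = 7923.44.
Real GDP 2017 (at 2014 prices) = 9.36·302 + 1.66·179 + 20.18·180 = 6756.26.
Real growth = 6756.26/7923.44 − 1 = -0.1473.

-14.73%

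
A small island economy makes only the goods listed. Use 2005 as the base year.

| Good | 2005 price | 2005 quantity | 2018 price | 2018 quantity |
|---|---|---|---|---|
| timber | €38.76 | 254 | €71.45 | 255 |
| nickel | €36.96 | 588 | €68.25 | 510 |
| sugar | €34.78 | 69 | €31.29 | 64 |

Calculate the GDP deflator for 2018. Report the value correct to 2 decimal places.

Nominal GDP 2018 = 71.45·255 + 68.25·510 + 31.29·64 = 55029.81.
Real GDP 2018 (at 2005 prices) = 38.76·255 + 36.96·510 + 34.78·64 = 30959.32.
Deflator = Nominal/Real × 100 = 55029.81/30959.32 × 100 = 177.749.

177.75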